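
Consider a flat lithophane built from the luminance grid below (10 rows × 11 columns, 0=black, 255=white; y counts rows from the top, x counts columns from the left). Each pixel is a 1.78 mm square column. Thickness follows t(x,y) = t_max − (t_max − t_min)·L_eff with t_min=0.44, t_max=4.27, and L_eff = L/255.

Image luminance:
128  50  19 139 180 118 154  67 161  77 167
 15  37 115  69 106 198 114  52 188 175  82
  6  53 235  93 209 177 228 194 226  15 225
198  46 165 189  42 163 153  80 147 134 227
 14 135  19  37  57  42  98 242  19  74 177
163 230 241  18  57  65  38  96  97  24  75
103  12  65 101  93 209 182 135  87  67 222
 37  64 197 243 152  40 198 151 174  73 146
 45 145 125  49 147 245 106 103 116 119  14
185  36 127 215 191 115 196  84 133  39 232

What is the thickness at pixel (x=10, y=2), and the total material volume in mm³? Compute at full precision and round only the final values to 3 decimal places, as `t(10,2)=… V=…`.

span = t_max - t_min = 4.27 - 0.44 = 3.830
L(10,2) = 225, L_eff = 225/255 = 0.882353
t(10,2) = 4.27 - 3.830·0.882353 = 0.891
Σt over all 10·11 pixels = 1156689/4250 ≈ 272.1621176
V = pitch²·Σt = 1.78²·1156689/4250 = 862.318

t(10,2)=0.891 V=862.318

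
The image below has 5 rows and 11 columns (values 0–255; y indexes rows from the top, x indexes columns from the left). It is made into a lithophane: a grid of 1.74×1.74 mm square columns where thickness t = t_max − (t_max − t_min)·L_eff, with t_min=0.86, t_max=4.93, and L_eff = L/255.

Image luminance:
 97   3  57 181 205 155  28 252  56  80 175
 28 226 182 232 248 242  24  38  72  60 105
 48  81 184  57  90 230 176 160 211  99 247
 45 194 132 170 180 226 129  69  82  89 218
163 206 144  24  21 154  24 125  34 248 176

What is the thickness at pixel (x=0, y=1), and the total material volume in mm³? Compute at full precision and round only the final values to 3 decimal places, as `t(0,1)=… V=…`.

t(0,1)=4.483 V=473.879

span = t_max - t_min = 4.93 - 0.86 = 4.070
L(0,1) = 28, L_eff = 28/255 = 0.109804
t(0,1) = 4.93 - 4.070·0.109804 = 4.483
Σt over all 5·11 pixels = 1330417/8500 ≈ 156.5196471
V = pitch²·Σt = 1.74²·1330417/8500 = 473.879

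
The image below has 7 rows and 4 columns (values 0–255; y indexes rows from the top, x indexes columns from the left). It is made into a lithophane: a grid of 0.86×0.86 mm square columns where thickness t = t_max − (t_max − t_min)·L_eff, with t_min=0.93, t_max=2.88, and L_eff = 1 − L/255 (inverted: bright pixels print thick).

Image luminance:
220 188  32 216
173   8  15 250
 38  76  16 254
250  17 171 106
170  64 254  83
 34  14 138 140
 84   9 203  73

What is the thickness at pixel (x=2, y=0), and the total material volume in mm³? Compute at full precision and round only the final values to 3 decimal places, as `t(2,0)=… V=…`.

t(2,0)=1.175 V=37.901

span = t_max - t_min = 2.88 - 0.93 = 1.950
L(2,0) = 32, L_eff = 1 - 32/255 = 0.874510 (inverted)
t(2,0) = 2.88 - 1.950·0.874510 = 1.175
Σt over all 7·4 pixels = 21779/425 ≈ 51.2447059
V = pitch²·Σt = 0.86²·21779/425 = 37.901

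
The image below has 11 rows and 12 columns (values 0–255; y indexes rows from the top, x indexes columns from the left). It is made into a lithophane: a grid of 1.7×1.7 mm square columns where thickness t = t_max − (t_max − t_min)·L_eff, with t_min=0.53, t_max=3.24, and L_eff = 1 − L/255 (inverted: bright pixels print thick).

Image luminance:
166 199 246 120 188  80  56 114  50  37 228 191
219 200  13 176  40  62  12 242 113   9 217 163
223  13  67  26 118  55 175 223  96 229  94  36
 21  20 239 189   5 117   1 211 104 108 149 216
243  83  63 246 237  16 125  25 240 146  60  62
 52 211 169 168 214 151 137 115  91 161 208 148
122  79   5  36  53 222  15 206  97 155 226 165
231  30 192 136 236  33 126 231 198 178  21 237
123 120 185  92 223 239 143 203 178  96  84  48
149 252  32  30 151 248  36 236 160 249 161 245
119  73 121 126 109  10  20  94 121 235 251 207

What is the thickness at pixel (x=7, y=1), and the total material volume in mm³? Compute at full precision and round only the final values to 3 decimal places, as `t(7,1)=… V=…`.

span = t_max - t_min = 3.24 - 0.53 = 2.710
L(7,1) = 242, L_eff = 1 - 242/255 = 0.050980 (inverted)
t(7,1) = 3.24 - 2.710·0.050980 = 3.102
Σt over all 11·12 pixels = 257.492
V = pitch²·Σt = 1.7²·257.492 = 744.152

t(7,1)=3.102 V=744.152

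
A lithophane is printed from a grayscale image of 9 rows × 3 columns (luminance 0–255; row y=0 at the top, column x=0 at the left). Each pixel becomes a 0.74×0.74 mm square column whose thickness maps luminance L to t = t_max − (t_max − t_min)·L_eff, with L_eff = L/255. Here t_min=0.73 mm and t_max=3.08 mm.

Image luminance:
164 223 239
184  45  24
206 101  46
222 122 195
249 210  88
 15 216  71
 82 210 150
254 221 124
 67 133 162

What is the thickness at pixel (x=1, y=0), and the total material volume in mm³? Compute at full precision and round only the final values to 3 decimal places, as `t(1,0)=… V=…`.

t(1,0)=1.025 V=25.236

span = t_max - t_min = 3.08 - 0.73 = 2.350
L(1,0) = 223, L_eff = 223/255 = 0.874510
t(1,0) = 3.08 - 2.350·0.874510 = 1.025
Σt over all 9·3 pixels = 15669/340 ≈ 46.0852941
V = pitch²·Σt = 0.74²·15669/340 = 25.236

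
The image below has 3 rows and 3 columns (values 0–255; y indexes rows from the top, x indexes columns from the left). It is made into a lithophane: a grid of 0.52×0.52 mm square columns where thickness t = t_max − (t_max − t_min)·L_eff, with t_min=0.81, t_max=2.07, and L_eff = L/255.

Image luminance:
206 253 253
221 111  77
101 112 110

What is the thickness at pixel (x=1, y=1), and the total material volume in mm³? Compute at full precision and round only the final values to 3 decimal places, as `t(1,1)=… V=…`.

t(1,1)=1.522 V=3.108

span = t_max - t_min = 2.07 - 0.81 = 1.260
L(1,1) = 111, L_eff = 111/255 = 0.435294
t(1,1) = 2.07 - 1.260·0.435294 = 1.522
Σt over all 3·3 pixels = 97707/8500 ≈ 11.4949412
V = pitch²·Σt = 0.52²·97707/8500 = 3.108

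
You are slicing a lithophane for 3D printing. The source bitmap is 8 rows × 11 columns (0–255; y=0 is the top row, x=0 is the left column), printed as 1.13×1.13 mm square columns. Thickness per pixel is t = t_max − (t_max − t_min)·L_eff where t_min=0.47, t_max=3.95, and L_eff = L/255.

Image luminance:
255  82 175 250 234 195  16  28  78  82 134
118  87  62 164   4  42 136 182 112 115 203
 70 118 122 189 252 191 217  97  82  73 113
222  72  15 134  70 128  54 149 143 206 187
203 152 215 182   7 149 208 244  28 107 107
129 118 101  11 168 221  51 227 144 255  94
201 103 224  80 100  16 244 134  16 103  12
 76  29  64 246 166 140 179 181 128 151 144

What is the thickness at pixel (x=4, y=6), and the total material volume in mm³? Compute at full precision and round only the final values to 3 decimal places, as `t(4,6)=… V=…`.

t(4,6)=2.585 V=243.173

span = t_max - t_min = 3.95 - 0.47 = 3.480
L(4,6) = 100, L_eff = 100/255 = 0.392157
t(4,6) = 3.95 - 3.480·0.392157 = 2.585
Σt over all 8·11 pixels = 404686/2125 ≈ 190.4404706
V = pitch²·Σt = 1.13²·404686/2125 = 243.173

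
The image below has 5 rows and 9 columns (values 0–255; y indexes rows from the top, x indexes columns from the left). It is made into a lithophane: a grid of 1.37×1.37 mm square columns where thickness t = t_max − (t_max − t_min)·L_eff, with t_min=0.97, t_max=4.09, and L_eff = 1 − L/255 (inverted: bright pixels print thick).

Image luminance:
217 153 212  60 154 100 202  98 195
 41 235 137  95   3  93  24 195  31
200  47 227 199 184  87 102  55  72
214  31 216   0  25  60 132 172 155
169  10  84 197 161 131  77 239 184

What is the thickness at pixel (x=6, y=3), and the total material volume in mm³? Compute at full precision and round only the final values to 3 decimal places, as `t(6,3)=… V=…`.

span = t_max - t_min = 4.09 - 0.97 = 3.120
L(6,3) = 132, L_eff = 1 - 132/255 = 0.482353 (inverted)
t(6,3) = 4.09 - 3.120·0.482353 = 2.585
Σt over all 5·9 pixels = 38449/340 ≈ 113.0852941
V = pitch²·Σt = 1.37²·38449/340 = 212.250

t(6,3)=2.585 V=212.250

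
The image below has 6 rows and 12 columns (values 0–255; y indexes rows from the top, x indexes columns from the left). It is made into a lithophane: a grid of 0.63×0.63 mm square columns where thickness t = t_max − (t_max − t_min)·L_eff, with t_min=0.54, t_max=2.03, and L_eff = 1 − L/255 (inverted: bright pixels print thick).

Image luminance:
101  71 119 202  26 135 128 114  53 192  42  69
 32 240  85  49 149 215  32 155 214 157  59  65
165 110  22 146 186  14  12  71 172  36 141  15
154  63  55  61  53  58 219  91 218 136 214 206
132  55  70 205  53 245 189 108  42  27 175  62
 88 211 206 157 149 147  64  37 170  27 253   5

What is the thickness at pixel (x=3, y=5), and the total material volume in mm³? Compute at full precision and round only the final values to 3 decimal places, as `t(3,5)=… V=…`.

t(3,5)=1.457 V=34.446

span = t_max - t_min = 2.03 - 0.54 = 1.490
L(3,5) = 157, L_eff = 1 - 157/255 = 0.384314 (inverted)
t(3,5) = 2.03 - 1.490·0.384314 = 1.457
Σt over all 6·12 pixels = 737697/8500 ≈ 86.7878824
V = pitch²·Σt = 0.63²·737697/8500 = 34.446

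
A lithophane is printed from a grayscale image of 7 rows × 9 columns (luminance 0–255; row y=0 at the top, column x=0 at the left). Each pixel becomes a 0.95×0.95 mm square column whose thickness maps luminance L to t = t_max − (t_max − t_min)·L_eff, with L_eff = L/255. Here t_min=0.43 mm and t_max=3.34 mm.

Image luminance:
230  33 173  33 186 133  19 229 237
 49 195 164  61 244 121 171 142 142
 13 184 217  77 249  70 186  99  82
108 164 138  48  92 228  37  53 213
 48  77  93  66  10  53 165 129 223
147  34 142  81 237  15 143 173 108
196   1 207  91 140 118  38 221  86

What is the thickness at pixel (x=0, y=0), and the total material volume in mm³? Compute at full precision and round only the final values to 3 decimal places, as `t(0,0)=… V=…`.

t(0,0)=0.715 V=108.932

span = t_max - t_min = 3.34 - 0.43 = 2.910
L(0,0) = 230, L_eff = 230/255 = 0.901961
t(0,0) = 3.34 - 2.910·0.901961 = 0.715
Σt over all 7·9 pixels = 256489/2125 ≈ 120.7007059
V = pitch²·Σt = 0.95²·256489/2125 = 108.932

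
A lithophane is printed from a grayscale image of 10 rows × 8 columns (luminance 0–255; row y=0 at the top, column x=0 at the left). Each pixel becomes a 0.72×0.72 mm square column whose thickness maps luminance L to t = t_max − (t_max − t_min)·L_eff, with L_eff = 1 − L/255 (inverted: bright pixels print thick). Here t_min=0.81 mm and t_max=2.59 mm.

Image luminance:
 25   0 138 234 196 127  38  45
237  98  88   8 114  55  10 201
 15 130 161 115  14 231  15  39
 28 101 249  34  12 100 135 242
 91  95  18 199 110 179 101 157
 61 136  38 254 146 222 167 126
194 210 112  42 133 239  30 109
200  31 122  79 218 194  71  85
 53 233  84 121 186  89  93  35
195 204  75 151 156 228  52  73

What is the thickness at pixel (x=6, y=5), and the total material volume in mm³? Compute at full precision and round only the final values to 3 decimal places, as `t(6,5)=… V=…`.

t(6,5)=1.976 V=67.723

span = t_max - t_min = 2.59 - 0.81 = 1.780
L(6,5) = 167, L_eff = 1 - 167/255 = 0.345098 (inverted)
t(6,5) = 2.59 - 1.780·0.345098 = 1.976
Σt over all 10·8 pixels = 277608/2125 ≈ 130.6390588
V = pitch²·Σt = 0.72²·277608/2125 = 67.723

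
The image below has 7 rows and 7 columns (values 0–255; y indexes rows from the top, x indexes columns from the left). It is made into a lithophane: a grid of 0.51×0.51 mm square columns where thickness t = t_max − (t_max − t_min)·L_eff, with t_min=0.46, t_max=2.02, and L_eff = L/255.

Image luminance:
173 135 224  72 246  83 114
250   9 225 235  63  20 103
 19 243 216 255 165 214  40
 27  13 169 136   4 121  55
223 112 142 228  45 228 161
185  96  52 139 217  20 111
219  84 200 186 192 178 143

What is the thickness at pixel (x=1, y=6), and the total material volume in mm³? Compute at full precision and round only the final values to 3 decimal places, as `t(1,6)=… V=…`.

span = t_max - t_min = 2.02 - 0.46 = 1.560
L(1,6) = 84, L_eff = 84/255 = 0.329412
t(1,6) = 2.02 - 1.560·0.329412 = 1.506
Σt over all 7·7 pixels = 1953/34 ≈ 57.4411765
V = pitch²·Σt = 0.51²·1953/34 = 14.940

t(1,6)=1.506 V=14.940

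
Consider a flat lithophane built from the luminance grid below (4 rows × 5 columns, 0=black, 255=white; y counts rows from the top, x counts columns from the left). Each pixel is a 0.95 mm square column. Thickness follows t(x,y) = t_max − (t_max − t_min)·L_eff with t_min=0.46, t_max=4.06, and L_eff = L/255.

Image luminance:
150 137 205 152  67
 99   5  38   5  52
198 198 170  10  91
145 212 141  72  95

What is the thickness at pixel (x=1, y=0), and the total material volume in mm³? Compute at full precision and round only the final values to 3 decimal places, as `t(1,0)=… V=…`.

span = t_max - t_min = 4.06 - 0.46 = 3.600
L(1,0) = 137, L_eff = 137/255 = 0.537255
t(1,0) = 4.06 - 3.600·0.537255 = 2.126
Σt over all 4·5 pixels = 21058/425 ≈ 49.5482353
V = pitch²·Σt = 0.95²·21058/425 = 44.717

t(1,0)=2.126 V=44.717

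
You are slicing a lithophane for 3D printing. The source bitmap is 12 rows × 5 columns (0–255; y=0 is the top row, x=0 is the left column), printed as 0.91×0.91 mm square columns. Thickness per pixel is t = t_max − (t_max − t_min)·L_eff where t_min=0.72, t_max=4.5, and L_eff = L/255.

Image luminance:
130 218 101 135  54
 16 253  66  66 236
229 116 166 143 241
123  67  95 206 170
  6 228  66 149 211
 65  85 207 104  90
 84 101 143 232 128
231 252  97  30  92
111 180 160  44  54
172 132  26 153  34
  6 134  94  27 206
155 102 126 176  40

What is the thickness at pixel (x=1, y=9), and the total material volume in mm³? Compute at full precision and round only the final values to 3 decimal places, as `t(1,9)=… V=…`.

span = t_max - t_min = 4.5 - 0.72 = 3.780
L(1,9) = 132, L_eff = 132/255 = 0.517647
t(1,9) = 4.5 - 3.780·0.517647 = 2.543
Σt over all 12·5 pixels = 335484/2125 ≈ 157.8748235
V = pitch²·Σt = 0.91²·335484/2125 = 130.736

t(1,9)=2.543 V=130.736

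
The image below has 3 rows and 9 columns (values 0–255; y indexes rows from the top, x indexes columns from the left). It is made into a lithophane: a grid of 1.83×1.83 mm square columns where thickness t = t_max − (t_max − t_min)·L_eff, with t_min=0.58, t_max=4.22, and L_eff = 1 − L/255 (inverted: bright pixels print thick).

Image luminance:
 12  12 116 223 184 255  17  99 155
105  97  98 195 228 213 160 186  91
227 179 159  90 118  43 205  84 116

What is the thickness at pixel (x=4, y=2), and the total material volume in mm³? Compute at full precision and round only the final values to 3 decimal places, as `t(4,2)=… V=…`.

span = t_max - t_min = 4.22 - 0.58 = 3.640
L(4,2) = 118, L_eff = 1 - 118/255 = 0.537255 (inverted)
t(4,2) = 4.22 - 3.640·0.537255 = 2.264
Σt over all 3·9 pixels = 867059/12750 ≈ 68.0046275
V = pitch²·Σt = 1.83²·867059/12750 = 227.741

t(4,2)=2.264 V=227.741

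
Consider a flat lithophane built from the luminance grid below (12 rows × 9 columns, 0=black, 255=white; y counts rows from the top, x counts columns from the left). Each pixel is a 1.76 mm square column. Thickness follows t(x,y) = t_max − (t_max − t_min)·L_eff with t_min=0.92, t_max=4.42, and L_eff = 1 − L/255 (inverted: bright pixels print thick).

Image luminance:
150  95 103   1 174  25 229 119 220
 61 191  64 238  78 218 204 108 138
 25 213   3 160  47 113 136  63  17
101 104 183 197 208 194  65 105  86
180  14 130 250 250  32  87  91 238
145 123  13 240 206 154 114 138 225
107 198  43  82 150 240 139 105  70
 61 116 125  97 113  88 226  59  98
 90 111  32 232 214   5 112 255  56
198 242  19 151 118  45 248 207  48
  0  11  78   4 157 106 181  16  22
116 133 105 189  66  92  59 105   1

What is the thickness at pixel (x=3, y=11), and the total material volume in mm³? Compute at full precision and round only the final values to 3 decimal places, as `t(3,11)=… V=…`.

span = t_max - t_min = 4.42 - 0.92 = 3.500
L(3,11) = 189, L_eff = 1 - 189/255 = 0.258824 (inverted)
t(3,11) = 4.42 - 3.500·0.258824 = 3.514
Σt over all 12·9 pixels = 708613/2550 ≈ 277.8874510
V = pitch²·Σt = 1.76²·708613/2550 = 860.784

t(3,11)=3.514 V=860.784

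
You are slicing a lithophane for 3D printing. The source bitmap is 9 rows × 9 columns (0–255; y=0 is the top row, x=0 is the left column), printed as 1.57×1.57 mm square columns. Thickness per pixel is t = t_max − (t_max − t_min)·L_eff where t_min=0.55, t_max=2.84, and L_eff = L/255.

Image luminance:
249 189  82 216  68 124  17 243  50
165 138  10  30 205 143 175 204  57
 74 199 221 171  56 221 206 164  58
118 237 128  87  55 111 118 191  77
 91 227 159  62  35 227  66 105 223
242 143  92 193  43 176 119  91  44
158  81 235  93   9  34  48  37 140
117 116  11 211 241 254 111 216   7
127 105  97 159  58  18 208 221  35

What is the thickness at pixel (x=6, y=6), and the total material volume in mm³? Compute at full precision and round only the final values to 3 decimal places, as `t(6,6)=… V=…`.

t(6,6)=2.409 V=338.097

span = t_max - t_min = 2.84 - 0.55 = 2.290
L(6,6) = 48, L_eff = 48/255 = 0.188235
t(6,6) = 2.84 - 2.290·0.188235 = 2.409
Σt over all 9·9 pixels = 1748851/12750 ≈ 137.1647843
V = pitch²·Σt = 1.57²·1748851/12750 = 338.097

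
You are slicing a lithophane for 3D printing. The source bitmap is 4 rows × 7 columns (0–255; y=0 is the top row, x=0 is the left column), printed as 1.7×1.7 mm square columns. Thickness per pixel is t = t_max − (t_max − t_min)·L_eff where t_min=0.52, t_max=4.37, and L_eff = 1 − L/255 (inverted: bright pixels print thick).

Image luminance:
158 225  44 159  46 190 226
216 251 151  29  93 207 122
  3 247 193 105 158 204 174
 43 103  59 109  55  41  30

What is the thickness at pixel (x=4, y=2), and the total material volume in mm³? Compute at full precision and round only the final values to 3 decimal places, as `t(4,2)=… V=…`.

t(4,2)=2.905 V=200.947

span = t_max - t_min = 4.37 - 0.52 = 3.850
L(4,2) = 158, L_eff = 1 - 158/255 = 0.380392 (inverted)
t(4,2) = 4.37 - 3.850·0.380392 = 2.905
Σt over all 4·7 pixels = 354613/5100 ≈ 69.5319608
V = pitch²·Σt = 1.7²·354613/5100 = 200.947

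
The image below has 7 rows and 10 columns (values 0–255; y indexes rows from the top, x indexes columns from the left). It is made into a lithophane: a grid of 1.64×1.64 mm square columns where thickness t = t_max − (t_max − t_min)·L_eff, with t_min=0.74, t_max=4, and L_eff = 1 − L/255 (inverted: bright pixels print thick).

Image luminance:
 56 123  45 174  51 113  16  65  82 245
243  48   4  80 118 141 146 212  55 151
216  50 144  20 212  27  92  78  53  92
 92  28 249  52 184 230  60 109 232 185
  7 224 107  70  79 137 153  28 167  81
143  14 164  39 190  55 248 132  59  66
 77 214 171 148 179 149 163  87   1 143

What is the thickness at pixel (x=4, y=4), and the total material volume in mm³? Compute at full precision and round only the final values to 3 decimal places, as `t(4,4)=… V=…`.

span = t_max - t_min = 4 - 0.74 = 3.260
L(4,4) = 79, L_eff = 1 - 79/255 = 0.690196 (inverted)
t(4,4) = 4 - 3.260·0.690196 = 1.750
Σt over all 7·10 pixels = 987767/6375 ≈ 154.9438431
V = pitch²·Σt = 1.64²·987767/6375 = 416.737

t(4,4)=1.750 V=416.737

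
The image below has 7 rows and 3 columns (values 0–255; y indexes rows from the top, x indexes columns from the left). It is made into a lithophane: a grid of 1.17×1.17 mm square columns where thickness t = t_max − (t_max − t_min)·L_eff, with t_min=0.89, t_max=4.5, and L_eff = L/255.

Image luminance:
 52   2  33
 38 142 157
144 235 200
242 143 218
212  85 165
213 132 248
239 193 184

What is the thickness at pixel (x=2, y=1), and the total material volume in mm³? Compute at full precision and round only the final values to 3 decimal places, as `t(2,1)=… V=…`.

t(2,1)=2.277 V=65.855

span = t_max - t_min = 4.5 - 0.89 = 3.610
L(2,1) = 157, L_eff = 157/255 = 0.615686
t(2,1) = 4.5 - 3.610·0.615686 = 2.277
Σt over all 7·3 pixels = 1226753/25500 ≈ 48.1079608
V = pitch²·Σt = 1.17²·1226753/25500 = 65.855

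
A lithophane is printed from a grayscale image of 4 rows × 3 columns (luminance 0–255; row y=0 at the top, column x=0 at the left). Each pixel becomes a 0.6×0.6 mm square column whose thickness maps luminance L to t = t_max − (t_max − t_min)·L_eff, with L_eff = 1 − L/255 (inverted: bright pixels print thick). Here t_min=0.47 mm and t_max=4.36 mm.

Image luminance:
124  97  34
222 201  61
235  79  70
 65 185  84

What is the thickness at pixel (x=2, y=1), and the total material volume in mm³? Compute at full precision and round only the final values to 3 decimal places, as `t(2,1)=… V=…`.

span = t_max - t_min = 4.36 - 0.47 = 3.890
L(2,1) = 61, L_eff = 1 - 61/255 = 0.760784 (inverted)
t(2,1) = 4.36 - 3.890·0.760784 = 1.401
Σt over all 4·3 pixels = 710593/25500 ≈ 27.8663922
V = pitch²·Σt = 0.6²·710593/25500 = 10.032

t(2,1)=1.401 V=10.032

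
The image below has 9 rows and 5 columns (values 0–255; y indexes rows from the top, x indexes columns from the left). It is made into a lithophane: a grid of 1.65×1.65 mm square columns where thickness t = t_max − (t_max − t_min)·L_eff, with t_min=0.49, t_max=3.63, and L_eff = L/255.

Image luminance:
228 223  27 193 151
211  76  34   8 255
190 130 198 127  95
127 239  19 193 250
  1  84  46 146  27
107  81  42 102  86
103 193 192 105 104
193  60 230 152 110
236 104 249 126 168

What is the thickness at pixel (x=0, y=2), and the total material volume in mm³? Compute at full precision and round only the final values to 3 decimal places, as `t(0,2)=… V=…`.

t(0,2)=1.290 V=242.872

span = t_max - t_min = 3.63 - 0.49 = 3.140
L(0,2) = 190, L_eff = 190/255 = 0.745098
t(0,2) = 3.63 - 3.140·0.745098 = 1.290
Σt over all 9·5 pixels = 758277/8500 ≈ 89.2090588
V = pitch²·Σt = 1.65²·758277/8500 = 242.872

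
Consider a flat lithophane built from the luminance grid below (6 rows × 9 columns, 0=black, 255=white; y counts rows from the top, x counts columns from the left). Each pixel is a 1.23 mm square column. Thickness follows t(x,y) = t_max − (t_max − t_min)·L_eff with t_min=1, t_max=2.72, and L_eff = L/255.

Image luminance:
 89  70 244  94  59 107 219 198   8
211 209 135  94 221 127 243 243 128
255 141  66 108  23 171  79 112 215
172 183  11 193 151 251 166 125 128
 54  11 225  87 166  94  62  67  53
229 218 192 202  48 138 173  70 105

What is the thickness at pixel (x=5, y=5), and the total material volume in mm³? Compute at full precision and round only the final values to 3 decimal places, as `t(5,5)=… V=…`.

t(5,5)=1.789 V=146.261

span = t_max - t_min = 2.72 - 1 = 1.720
L(5,5) = 138, L_eff = 138/255 = 0.541176
t(5,5) = 2.72 - 1.720·0.541176 = 1.789
Σt over all 6·9 pixels = 205437/2125 ≈ 96.6762353
V = pitch²·Σt = 1.23²·205437/2125 = 146.261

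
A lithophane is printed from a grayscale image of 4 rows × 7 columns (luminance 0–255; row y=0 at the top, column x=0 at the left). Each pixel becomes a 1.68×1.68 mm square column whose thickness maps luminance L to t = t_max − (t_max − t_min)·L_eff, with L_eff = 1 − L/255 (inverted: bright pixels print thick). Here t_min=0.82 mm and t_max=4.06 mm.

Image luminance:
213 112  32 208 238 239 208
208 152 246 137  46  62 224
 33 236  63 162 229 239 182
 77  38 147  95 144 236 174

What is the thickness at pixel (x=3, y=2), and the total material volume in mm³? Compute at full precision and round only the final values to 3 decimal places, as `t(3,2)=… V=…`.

span = t_max - t_min = 4.06 - 0.82 = 3.240
L(3,2) = 162, L_eff = 1 - 162/255 = 0.364706 (inverted)
t(3,2) = 4.06 - 3.240·0.364706 = 2.878
Σt over all 4·7 pixels = 6682/85 ≈ 78.6117647
V = pitch²·Σt = 1.68²·6682/85 = 221.874

t(3,2)=2.878 V=221.874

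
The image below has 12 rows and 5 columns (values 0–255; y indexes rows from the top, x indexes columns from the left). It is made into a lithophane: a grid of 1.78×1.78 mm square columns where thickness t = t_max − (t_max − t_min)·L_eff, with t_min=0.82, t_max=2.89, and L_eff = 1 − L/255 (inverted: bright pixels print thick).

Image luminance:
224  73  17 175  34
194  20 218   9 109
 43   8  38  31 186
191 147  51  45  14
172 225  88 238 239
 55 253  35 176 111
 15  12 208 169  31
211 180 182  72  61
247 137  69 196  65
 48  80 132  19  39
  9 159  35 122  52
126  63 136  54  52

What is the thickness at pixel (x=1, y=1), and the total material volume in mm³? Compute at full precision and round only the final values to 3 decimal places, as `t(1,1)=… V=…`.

span = t_max - t_min = 2.89 - 0.82 = 2.070
L(1,1) = 20, L_eff = 1 - 20/255 = 0.921569 (inverted)
t(1,1) = 2.89 - 2.070·0.921569 = 0.982
Σt over all 12·5 pixels = 8598/85 ≈ 101.1529412
V = pitch²·Σt = 1.78²·8598/85 = 320.493

t(1,1)=0.982 V=320.493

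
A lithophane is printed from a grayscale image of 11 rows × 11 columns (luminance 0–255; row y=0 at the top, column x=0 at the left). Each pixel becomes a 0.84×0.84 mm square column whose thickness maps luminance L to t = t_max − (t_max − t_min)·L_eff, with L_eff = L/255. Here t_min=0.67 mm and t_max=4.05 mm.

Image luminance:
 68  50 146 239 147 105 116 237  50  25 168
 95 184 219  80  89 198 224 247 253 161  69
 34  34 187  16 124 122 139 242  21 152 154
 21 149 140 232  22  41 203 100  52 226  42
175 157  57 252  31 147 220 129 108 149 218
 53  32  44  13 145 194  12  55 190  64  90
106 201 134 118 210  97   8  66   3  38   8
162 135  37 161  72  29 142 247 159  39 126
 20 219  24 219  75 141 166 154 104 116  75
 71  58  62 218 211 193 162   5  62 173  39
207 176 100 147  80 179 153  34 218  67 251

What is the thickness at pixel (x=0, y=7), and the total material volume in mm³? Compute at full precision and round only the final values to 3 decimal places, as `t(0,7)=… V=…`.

span = t_max - t_min = 4.05 - 0.67 = 3.380
L(0,7) = 162, L_eff = 162/255 = 0.635294
t(0,7) = 4.05 - 3.380·0.635294 = 1.903
Σt over all 11·11 pixels = 1509929/5100 ≈ 296.0645098
V = pitch²·Σt = 0.84²·1509929/5100 = 208.903

t(0,7)=1.903 V=208.903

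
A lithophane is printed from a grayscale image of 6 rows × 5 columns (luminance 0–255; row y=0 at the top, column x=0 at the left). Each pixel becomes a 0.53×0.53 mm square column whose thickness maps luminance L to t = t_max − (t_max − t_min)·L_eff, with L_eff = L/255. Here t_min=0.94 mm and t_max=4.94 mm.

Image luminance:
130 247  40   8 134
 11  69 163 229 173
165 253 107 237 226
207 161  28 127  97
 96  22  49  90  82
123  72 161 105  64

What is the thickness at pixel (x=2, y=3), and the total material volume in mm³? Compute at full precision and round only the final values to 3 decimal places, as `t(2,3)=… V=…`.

t(2,3)=4.501 V=25.432

span = t_max - t_min = 4.94 - 0.94 = 4.000
L(2,3) = 28, L_eff = 28/255 = 0.109804
t(2,3) = 4.94 - 4.000·0.109804 = 4.501
Σt over all 6·5 pixels = 23087/255 ≈ 90.5372549
V = pitch²·Σt = 0.53²·23087/255 = 25.432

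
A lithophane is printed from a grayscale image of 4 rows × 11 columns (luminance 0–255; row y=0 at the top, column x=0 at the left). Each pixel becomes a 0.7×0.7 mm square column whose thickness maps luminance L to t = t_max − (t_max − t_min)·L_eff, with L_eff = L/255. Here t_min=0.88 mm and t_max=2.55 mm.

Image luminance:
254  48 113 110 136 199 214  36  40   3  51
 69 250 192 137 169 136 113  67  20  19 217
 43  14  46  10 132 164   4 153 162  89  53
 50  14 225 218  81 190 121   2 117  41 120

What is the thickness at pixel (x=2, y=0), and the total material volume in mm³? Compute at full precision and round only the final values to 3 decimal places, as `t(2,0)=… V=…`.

t(2,0)=1.810 V=40.082

span = t_max - t_min = 2.55 - 0.88 = 1.670
L(2,0) = 113, L_eff = 113/255 = 0.443137
t(2,0) = 2.55 - 1.670·0.443137 = 1.810
Σt over all 4·11 pixels = 1042943/12750 ≈ 81.7994510
V = pitch²·Σt = 0.7²·1042943/12750 = 40.082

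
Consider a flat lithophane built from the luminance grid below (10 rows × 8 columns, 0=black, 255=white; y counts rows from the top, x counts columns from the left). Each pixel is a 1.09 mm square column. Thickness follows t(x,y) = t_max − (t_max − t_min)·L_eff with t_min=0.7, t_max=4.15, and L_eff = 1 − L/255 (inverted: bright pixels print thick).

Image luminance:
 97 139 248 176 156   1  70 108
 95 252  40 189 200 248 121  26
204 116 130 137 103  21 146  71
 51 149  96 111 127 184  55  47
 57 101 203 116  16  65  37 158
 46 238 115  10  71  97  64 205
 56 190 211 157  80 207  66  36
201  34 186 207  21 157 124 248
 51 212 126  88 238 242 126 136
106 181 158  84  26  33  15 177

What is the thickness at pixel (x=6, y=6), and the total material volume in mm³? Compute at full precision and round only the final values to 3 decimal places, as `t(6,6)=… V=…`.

span = t_max - t_min = 4.15 - 0.7 = 3.450
L(6,6) = 66, L_eff = 1 - 66/255 = 0.741176 (inverted)
t(6,6) = 4.15 - 3.450·0.741176 = 1.593
Σt over all 10·8 pixels = 318139/1700 ≈ 187.1405882
V = pitch²·Σt = 1.09²·318139/1700 = 222.342

t(6,6)=1.593 V=222.342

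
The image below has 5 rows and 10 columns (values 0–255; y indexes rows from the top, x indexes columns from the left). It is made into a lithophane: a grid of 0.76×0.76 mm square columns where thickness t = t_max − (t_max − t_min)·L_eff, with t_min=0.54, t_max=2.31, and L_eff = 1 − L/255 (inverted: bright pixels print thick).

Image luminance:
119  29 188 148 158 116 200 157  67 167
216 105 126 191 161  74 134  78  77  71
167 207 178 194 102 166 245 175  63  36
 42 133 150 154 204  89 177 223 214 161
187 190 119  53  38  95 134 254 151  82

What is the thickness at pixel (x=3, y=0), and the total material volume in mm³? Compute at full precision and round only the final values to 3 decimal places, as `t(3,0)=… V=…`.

span = t_max - t_min = 2.31 - 0.54 = 1.770
L(3,0) = 148, L_eff = 1 - 148/255 = 0.419608 (inverted)
t(3,0) = 2.31 - 1.770·0.419608 = 1.567
Σt over all 5·10 pixels = 128087/1700 ≈ 75.3452941
V = pitch²·Σt = 0.76²·128087/1700 = 43.519

t(3,0)=1.567 V=43.519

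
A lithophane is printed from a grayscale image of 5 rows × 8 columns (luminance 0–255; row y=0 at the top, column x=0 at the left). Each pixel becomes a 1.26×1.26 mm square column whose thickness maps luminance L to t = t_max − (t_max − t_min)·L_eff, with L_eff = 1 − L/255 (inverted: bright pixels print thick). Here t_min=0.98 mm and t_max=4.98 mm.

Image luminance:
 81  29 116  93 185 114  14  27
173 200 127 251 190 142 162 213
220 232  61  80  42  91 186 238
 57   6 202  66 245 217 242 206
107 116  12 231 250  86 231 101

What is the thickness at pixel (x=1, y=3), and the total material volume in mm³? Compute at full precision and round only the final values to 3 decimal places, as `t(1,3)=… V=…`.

span = t_max - t_min = 4.98 - 0.98 = 4.000
L(1,3) = 6, L_eff = 1 - 6/255 = 0.976471 (inverted)
t(1,3) = 4.98 - 4.000·0.976471 = 1.074
Σt over all 5·8 pixels = 32564/255 ≈ 127.7019608
V = pitch²·Σt = 1.26²·32564/255 = 202.740

t(1,3)=1.074 V=202.740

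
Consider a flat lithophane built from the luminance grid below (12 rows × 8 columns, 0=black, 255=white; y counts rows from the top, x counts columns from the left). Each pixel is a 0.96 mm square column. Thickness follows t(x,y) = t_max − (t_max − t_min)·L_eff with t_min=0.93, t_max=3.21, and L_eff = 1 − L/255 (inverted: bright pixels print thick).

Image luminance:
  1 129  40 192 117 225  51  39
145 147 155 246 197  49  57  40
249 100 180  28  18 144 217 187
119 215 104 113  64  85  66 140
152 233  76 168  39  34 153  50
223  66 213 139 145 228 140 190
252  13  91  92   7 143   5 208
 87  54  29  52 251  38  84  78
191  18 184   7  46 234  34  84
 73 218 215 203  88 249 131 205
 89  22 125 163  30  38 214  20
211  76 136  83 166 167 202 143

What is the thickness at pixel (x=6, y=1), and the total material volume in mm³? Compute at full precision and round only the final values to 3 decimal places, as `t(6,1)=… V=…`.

span = t_max - t_min = 3.21 - 0.93 = 2.280
L(6,1) = 57, L_eff = 1 - 57/255 = 0.776471 (inverted)
t(6,1) = 3.21 - 2.280·0.776471 = 1.440
Σt over all 12·8 pixels = 411203/2125 ≈ 193.5072941
V = pitch²·Σt = 0.96²·411203/2125 = 178.336

t(6,1)=1.440 V=178.336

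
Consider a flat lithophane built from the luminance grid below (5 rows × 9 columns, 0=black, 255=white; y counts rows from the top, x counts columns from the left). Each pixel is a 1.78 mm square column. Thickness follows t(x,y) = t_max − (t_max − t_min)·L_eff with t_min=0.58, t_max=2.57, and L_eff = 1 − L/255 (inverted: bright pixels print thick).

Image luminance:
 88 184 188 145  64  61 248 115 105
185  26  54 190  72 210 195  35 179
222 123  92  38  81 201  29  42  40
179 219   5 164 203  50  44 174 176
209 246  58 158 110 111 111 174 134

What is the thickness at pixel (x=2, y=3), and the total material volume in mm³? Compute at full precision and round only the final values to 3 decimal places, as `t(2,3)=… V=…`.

t(2,3)=0.619 V=224.548

span = t_max - t_min = 2.57 - 0.58 = 1.990
L(2,3) = 5, L_eff = 1 - 5/255 = 0.980392 (inverted)
t(2,3) = 2.57 - 1.990·0.980392 = 0.619
Σt over all 5·9 pixels = 1807213/25500 ≈ 70.8710980
V = pitch²·Σt = 1.78²·1807213/25500 = 224.548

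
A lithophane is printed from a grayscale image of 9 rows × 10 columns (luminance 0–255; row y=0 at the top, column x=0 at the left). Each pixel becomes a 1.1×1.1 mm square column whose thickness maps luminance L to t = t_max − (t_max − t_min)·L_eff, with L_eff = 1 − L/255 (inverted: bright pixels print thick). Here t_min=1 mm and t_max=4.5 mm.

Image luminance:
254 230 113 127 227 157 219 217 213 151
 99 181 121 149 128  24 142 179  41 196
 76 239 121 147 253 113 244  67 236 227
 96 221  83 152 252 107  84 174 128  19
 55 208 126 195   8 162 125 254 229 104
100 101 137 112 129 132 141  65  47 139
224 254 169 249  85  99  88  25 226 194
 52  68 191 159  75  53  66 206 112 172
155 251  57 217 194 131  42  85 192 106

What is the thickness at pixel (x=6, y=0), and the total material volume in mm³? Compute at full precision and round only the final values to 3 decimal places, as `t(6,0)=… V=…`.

span = t_max - t_min = 4.5 - 1 = 3.500
L(6,0) = 219, L_eff = 1 - 219/255 = 0.141176 (inverted)
t(6,0) = 4.5 - 3.500·0.141176 = 4.006
Σt over all 9·10 pixels = 136711/510 ≈ 268.0607843
V = pitch²·Σt = 1.1²·136711/510 = 324.354

t(6,0)=4.006 V=324.354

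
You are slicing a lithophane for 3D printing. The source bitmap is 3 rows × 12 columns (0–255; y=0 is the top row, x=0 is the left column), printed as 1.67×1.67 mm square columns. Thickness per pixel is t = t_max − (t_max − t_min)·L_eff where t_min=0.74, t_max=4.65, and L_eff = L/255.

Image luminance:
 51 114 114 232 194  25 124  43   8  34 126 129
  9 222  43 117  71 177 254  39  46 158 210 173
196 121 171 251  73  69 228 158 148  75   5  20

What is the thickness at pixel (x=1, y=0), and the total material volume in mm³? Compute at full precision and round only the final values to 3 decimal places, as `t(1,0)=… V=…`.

span = t_max - t_min = 4.65 - 0.74 = 3.910
L(1,0) = 114, L_eff = 114/255 = 0.447059
t(1,0) = 4.65 - 3.910·0.447059 = 2.902
Σt over all 3·12 pixels = 38464/375 ≈ 102.5706667
V = pitch²·Σt = 1.67²·38464/375 = 286.059

t(1,0)=2.902 V=286.059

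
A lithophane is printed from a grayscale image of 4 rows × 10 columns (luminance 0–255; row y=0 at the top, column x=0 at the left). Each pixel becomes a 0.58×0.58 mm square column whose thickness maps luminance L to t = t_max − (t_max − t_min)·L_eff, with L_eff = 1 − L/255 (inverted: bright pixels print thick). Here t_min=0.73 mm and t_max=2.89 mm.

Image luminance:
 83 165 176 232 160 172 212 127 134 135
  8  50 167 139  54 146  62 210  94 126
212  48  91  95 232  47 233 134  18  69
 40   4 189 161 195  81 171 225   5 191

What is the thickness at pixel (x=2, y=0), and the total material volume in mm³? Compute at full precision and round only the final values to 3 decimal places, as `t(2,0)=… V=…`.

t(2,0)=2.221 V=24.335

span = t_max - t_min = 2.89 - 0.73 = 2.160
L(2,0) = 176, L_eff = 1 - 176/255 = 0.309804 (inverted)
t(2,0) = 2.89 - 2.160·0.309804 = 2.221
Σt over all 4·10 pixels = 153724/2125 ≈ 72.3407059
V = pitch²·Σt = 0.58²·153724/2125 = 24.335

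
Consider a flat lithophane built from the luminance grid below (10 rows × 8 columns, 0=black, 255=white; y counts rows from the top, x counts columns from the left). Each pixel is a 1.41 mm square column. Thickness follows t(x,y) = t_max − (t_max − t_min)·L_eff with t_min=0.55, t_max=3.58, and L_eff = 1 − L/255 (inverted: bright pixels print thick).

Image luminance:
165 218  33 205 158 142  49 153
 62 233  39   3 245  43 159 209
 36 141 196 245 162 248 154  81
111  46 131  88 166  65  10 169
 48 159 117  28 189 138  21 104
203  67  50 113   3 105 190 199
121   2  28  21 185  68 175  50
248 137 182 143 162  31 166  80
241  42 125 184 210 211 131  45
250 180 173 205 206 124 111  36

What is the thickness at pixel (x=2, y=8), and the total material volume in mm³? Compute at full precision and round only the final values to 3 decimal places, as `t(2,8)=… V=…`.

span = t_max - t_min = 3.58 - 0.55 = 3.030
L(2,8) = 125, L_eff = 1 - 125/255 = 0.509804 (inverted)
t(2,8) = 3.58 - 3.030·0.509804 = 2.035
Σt over all 10·8 pixels = 350343/2125 ≈ 164.8672941
V = pitch²·Σt = 1.41²·350343/2125 = 327.773

t(2,8)=2.035 V=327.773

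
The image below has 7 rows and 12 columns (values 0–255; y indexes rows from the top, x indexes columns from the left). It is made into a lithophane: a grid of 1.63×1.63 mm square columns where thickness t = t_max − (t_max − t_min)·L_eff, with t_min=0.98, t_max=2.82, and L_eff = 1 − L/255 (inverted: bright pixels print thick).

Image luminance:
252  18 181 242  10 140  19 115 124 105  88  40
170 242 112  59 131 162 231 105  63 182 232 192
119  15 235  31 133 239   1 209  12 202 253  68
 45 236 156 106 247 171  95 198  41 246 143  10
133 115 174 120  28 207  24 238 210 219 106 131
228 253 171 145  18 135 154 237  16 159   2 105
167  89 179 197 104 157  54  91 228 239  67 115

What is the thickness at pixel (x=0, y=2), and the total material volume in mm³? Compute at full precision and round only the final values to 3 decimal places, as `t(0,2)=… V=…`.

t(0,2)=1.839 V=438.056

span = t_max - t_min = 2.82 - 0.98 = 1.840
L(0,2) = 119, L_eff = 1 - 119/255 = 0.533333 (inverted)
t(0,2) = 2.82 - 1.840·0.533333 = 1.839
Σt over all 7·12 pixels = 61828/375 ≈ 164.8746667
V = pitch²·Σt = 1.63²·61828/375 = 438.056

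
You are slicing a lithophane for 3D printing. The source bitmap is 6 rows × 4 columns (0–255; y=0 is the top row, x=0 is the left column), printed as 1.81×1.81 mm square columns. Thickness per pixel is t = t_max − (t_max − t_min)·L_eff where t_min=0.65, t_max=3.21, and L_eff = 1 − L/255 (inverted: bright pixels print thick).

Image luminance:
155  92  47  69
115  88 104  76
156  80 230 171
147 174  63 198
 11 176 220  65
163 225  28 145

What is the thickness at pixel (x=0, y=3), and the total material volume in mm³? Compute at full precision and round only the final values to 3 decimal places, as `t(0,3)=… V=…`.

span = t_max - t_min = 3.21 - 0.65 = 2.560
L(0,3) = 147, L_eff = 1 - 147/255 = 0.423529 (inverted)
t(0,3) = 3.21 - 2.560·0.423529 = 2.126
Σt over all 6·4 pixels = 291322/6375 ≈ 45.6975686
V = pitch²·Σt = 1.81²·291322/6375 = 149.710

t(0,3)=2.126 V=149.710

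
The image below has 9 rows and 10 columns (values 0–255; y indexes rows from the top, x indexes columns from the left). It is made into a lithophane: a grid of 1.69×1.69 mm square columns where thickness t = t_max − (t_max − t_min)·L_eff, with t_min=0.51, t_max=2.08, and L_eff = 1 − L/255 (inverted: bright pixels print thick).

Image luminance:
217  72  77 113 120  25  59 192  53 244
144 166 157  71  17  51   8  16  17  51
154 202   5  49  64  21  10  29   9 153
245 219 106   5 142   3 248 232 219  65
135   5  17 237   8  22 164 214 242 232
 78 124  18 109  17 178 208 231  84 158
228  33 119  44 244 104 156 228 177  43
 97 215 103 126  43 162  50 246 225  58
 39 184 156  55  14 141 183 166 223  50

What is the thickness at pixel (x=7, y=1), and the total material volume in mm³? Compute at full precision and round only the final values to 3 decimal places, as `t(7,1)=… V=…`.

t(7,1)=0.609 V=314.731

span = t_max - t_min = 2.08 - 0.51 = 1.570
L(7,1) = 16, L_eff = 1 - 16/255 = 0.937255 (inverted)
t(7,1) = 2.08 - 1.570·0.937255 = 0.609
Σt over all 9·10 pixels = 936667/8500 ≈ 110.1961176
V = pitch²·Σt = 1.69²·936667/8500 = 314.731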